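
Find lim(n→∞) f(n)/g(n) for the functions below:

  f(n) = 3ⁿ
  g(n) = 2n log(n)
∞

Since 3ⁿ (O(3ⁿ)) grows faster than 2n log(n) (O(n log n)),
the ratio f(n)/g(n) → ∞ as n → ∞.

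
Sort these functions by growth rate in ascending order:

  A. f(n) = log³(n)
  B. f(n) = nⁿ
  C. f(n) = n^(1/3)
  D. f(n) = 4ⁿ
A < C < D < B

Comparing growth rates:
A = log³(n) is O(log³ n)
C = n^(1/3) is O(n^(1/3))
D = 4ⁿ is O(4ⁿ)
B = nⁿ is O(nⁿ)

Therefore, the order from slowest to fastest is: A < C < D < B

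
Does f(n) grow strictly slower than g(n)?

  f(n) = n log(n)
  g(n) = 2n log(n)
False

f(n) = n log(n) is O(n log n), and g(n) = 2n log(n) is O(n log n).
Since they have the same growth rate, f(n) = o(g(n)) is false.
(f = o(g) requires f to grow strictly slower, not equal.)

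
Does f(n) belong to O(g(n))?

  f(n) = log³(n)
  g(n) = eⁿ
True

f(n) = log³(n) is O(log³ n), and g(n) = eⁿ is O(eⁿ).
Since O(log³ n) ⊆ O(eⁿ) (f grows no faster than g), f(n) = O(g(n)) is true.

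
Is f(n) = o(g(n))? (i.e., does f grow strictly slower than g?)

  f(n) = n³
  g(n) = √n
False

f(n) = n³ is O(n³), and g(n) = √n is O(√n).
Since O(n³) grows faster than or equal to O(√n), f(n) = o(g(n)) is false.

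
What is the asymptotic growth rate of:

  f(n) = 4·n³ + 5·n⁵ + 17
Θ(n⁵)

Order the terms by growth rate: 17 ≺ 4·n³ ≺ 5·n⁵.
The fastest-growing term 5·n⁵ dominates as n → ∞; dropping its constant factor gives Θ(n⁵).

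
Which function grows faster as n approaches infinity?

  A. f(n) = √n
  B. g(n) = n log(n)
B

f(n) = √n is O(√n), while g(n) = n log(n) is O(n log n).
Since O(n log n) grows faster than O(√n), g(n) dominates.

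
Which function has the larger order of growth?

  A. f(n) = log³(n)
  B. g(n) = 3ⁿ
B

f(n) = log³(n) is O(log³ n), while g(n) = 3ⁿ is O(3ⁿ).
Since O(3ⁿ) grows faster than O(log³ n), g(n) dominates.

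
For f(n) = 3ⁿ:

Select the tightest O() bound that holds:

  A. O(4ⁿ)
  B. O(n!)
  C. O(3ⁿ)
C

f(n) = 3ⁿ is O(3ⁿ).
All listed options are valid Big-O bounds (upper bounds),
but O(3ⁿ) is the tightest (smallest valid bound).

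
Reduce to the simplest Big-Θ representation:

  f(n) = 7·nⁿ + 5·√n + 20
Θ(nⁿ)

Order the terms by growth rate: 20 ≺ 5·√n ≺ 7·nⁿ.
The fastest-growing term 7·nⁿ dominates as n → ∞; dropping its constant factor gives Θ(nⁿ).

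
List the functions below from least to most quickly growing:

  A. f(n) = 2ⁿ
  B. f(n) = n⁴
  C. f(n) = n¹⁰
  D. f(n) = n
D < B < C < A

Comparing growth rates:
D = n is O(n)
B = n⁴ is O(n⁴)
C = n¹⁰ is O(n¹⁰)
A = 2ⁿ is O(2ⁿ)

Therefore, the order from slowest to fastest is: D < B < C < A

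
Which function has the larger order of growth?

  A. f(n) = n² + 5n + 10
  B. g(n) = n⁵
B

f(n) = n² + 5n + 10 is O(n²), while g(n) = n⁵ is O(n⁵).
Since O(n⁵) grows faster than O(n²), g(n) dominates.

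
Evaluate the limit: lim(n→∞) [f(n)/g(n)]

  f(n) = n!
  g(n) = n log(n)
∞

Since n! (O(n!)) grows faster than n log(n) (O(n log n)),
the ratio f(n)/g(n) → ∞ as n → ∞.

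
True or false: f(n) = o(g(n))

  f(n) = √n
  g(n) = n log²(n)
True

f(n) = √n is O(√n), and g(n) = n log²(n) is O(n log² n).
Since O(√n) grows strictly slower than O(n log² n), f(n) = o(g(n)) is true.
This means lim(n→∞) f(n)/g(n) = 0.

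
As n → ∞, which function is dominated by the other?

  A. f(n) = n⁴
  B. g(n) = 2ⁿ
A

f(n) = n⁴ is O(n⁴), while g(n) = 2ⁿ is O(2ⁿ).
Since O(n⁴) grows slower than O(2ⁿ), f(n) is dominated.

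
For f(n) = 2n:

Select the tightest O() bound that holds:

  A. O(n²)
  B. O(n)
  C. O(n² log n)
B

f(n) = 2n is O(n).
All listed options are valid Big-O bounds (upper bounds),
but O(n) is the tightest (smallest valid bound).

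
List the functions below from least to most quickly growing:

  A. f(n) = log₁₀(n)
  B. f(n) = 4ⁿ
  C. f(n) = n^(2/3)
A < C < B

Comparing growth rates:
A = log₁₀(n) is O(log n)
C = n^(2/3) is O(n^(2/3))
B = 4ⁿ is O(4ⁿ)

Therefore, the order from slowest to fastest is: A < C < B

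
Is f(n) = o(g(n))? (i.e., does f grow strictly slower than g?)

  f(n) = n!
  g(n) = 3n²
False

f(n) = n! is O(n!), and g(n) = 3n² is O(n²).
Since O(n!) grows faster than or equal to O(n²), f(n) = o(g(n)) is false.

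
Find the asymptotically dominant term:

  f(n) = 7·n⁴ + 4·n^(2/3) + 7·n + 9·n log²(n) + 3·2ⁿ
3·2ⁿ

Looking at each term:
  - 7·n⁴ is O(n⁴)
  - 4·n^(2/3) is O(n^(2/3))
  - 7·n is O(n)
  - 9·n log²(n) is O(n log² n)
  - 3·2ⁿ is O(2ⁿ)

The term 3·2ⁿ (O(2ⁿ)) grows fastest and dominates all others.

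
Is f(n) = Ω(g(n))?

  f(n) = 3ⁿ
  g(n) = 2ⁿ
True

f(n) = 3ⁿ is O(3ⁿ), and g(n) = 2ⁿ is O(2ⁿ).
Since O(3ⁿ) grows at least as fast as O(2ⁿ), f(n) = Ω(g(n)) is true.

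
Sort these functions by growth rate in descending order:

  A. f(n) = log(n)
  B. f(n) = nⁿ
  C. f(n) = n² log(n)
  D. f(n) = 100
B > C > A > D

Comparing growth rates:
B = nⁿ is O(nⁿ)
C = n² log(n) is O(n² log n)
A = log(n) is O(log n)
D = 100 is O(1)

Therefore, the order from fastest to slowest is: B > C > A > D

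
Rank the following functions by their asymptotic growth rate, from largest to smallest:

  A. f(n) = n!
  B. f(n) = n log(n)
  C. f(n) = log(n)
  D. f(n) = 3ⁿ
A > D > B > C

Comparing growth rates:
A = n! is O(n!)
D = 3ⁿ is O(3ⁿ)
B = n log(n) is O(n log n)
C = log(n) is O(log n)

Therefore, the order from fastest to slowest is: A > D > B > C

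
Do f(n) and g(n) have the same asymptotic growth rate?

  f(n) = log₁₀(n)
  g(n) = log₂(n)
True

f(n) = log₁₀(n) and g(n) = log₂(n) are both O(log n).
Since they have the same asymptotic growth rate, f(n) = Θ(g(n)) is true.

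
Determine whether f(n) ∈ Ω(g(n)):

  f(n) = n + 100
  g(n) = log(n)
True

f(n) = n + 100 is O(n), and g(n) = log(n) is O(log n).
Since O(n) grows at least as fast as O(log n), f(n) = Ω(g(n)) is true.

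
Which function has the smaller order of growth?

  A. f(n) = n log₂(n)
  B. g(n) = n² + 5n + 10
A

f(n) = n log₂(n) is O(n log n), while g(n) = n² + 5n + 10 is O(n²).
Since O(n log n) grows slower than O(n²), f(n) is dominated.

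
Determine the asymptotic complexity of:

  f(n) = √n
O(√n)

The dominant term in √n is √n, which is Θ(√n).
Constants are absorbed, so the tightest bound is O(√n).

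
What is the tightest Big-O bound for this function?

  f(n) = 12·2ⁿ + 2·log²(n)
O(2ⁿ)

The dominant term in 12·2ⁿ + 2·log²(n) is 12·2ⁿ, which is Θ(2ⁿ).
Lower-order terms (2·log²(n)) are asymptotically negligible.
Constants are absorbed, so the tightest bound is O(2ⁿ).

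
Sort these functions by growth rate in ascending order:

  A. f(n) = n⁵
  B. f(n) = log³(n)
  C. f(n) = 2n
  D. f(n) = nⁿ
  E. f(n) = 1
E < B < C < A < D

Comparing growth rates:
E = 1 is O(1)
B = log³(n) is O(log³ n)
C = 2n is O(n)
A = n⁵ is O(n⁵)
D = nⁿ is O(nⁿ)

Therefore, the order from slowest to fastest is: E < B < C < A < D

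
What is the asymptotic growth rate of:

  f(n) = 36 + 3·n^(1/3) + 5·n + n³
Θ(n³)

Order the terms by growth rate: 36 ≺ 3·n^(1/3) ≺ 5·n ≺ n³.
The fastest-growing term n³ dominates as n → ∞; dropping its constant factor gives Θ(n³).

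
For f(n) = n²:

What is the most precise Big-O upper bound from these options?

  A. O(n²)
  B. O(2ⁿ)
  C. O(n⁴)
A

f(n) = n² is O(n²).
All listed options are valid Big-O bounds (upper bounds),
but O(n²) is the tightest (smallest valid bound).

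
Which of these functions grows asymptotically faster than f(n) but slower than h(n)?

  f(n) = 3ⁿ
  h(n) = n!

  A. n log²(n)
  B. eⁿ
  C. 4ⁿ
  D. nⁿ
C

We need g(n) with 3ⁿ = o(g(n)) and g(n) = o(n!), i.e. O(3ⁿ) ≺ g ≺ O(n!).
Check each option:
  A. n log²(n) — O(n log² n) does not grow strictly faster than f(n)
  B. eⁿ — O(eⁿ) does not grow strictly faster than f(n)
  C. 4ⁿ — O(4ⁿ) is strictly between O(3ⁿ) and O(n!) ✓
  D. nⁿ — O(nⁿ) does not grow strictly slower than h(n)

Only option C (4ⁿ) lies strictly between.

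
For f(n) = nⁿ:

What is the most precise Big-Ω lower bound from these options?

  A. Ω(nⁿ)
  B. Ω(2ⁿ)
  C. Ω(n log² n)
A

f(n) = nⁿ is Ω(nⁿ).
All listed options are valid Big-Ω bounds (lower bounds),
but Ω(nⁿ) is the tightest (largest valid bound).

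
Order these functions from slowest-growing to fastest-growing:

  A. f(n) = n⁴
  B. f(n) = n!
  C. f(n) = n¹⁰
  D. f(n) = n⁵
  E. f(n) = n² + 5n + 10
E < A < D < C < B

Comparing growth rates:
E = n² + 5n + 10 is O(n²)
A = n⁴ is O(n⁴)
D = n⁵ is O(n⁵)
C = n¹⁰ is O(n¹⁰)
B = n! is O(n!)

Therefore, the order from slowest to fastest is: E < A < D < C < B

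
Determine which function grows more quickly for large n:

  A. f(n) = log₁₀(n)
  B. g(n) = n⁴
B

f(n) = log₁₀(n) is O(log n), while g(n) = n⁴ is O(n⁴).
Since O(n⁴) grows faster than O(log n), g(n) dominates.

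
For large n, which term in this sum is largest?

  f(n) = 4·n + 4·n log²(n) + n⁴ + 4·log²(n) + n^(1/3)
n⁴

Looking at each term:
  - 4·n is O(n)
  - 4·n log²(n) is O(n log² n)
  - n⁴ is O(n⁴)
  - 4·log²(n) is O(log² n)
  - n^(1/3) is O(n^(1/3))

The term n⁴ (O(n⁴)) grows fastest and dominates all others.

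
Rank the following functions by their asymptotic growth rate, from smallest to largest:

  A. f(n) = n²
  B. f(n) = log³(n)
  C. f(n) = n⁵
B < A < C

Comparing growth rates:
B = log³(n) is O(log³ n)
A = n² is O(n²)
C = n⁵ is O(n⁵)

Therefore, the order from slowest to fastest is: B < A < C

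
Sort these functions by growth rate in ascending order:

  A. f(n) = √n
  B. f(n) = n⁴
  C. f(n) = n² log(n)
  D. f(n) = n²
A < D < C < B

Comparing growth rates:
A = √n is O(√n)
D = n² is O(n²)
C = n² log(n) is O(n² log n)
B = n⁴ is O(n⁴)

Therefore, the order from slowest to fastest is: A < D < C < B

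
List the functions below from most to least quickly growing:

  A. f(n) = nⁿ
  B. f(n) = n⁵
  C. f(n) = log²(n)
A > B > C

Comparing growth rates:
A = nⁿ is O(nⁿ)
B = n⁵ is O(n⁵)
C = log²(n) is O(log² n)

Therefore, the order from fastest to slowest is: A > B > C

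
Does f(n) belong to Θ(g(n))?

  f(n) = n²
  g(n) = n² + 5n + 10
True

f(n) = n² and g(n) = n² + 5n + 10 are both O(n²).
Since they have the same asymptotic growth rate, f(n) = Θ(g(n)) is true.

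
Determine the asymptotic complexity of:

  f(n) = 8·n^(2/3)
O(n^(2/3))

The dominant term in 8·n^(2/3) is 8·n^(2/3), which is Θ(n^(2/3)).
Constants are absorbed, so the tightest bound is O(n^(2/3)).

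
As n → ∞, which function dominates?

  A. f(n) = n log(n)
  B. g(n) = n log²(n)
B

f(n) = n log(n) is O(n log n), while g(n) = n log²(n) is O(n log² n).
Since O(n log² n) grows faster than O(n log n), g(n) dominates.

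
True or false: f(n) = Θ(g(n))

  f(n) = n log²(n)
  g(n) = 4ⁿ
False

f(n) = n log²(n) is O(n log² n), and g(n) = 4ⁿ is O(4ⁿ).
Since they have different growth rates, f(n) = Θ(g(n)) is false.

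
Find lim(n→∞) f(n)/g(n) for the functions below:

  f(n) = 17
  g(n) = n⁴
0

Since 17 (O(1)) grows slower than n⁴ (O(n⁴)),
the ratio f(n)/g(n) → 0 as n → ∞.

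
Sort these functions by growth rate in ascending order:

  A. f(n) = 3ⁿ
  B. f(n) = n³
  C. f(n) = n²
C < B < A

Comparing growth rates:
C = n² is O(n²)
B = n³ is O(n³)
A = 3ⁿ is O(3ⁿ)

Therefore, the order from slowest to fastest is: C < B < A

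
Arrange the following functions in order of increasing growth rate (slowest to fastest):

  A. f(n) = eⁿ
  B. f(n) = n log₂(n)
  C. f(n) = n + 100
C < B < A

Comparing growth rates:
C = n + 100 is O(n)
B = n log₂(n) is O(n log n)
A = eⁿ is O(eⁿ)

Therefore, the order from slowest to fastest is: C < B < A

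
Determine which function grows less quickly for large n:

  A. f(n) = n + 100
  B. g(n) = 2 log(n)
B

f(n) = n + 100 is O(n), while g(n) = 2 log(n) is O(log n).
Since O(log n) grows slower than O(n), g(n) is dominated.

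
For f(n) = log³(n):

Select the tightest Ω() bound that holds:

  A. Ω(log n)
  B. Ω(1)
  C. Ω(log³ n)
C

f(n) = log³(n) is Ω(log³ n).
All listed options are valid Big-Ω bounds (lower bounds),
but Ω(log³ n) is the tightest (largest valid bound).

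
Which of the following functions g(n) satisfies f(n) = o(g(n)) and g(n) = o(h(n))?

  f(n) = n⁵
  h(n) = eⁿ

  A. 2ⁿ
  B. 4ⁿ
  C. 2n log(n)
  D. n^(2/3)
A

We need g(n) with n⁵ = o(g(n)) and g(n) = o(eⁿ), i.e. O(n⁵) ≺ g ≺ O(eⁿ).
Check each option:
  A. 2ⁿ — O(2ⁿ) is strictly between O(n⁵) and O(eⁿ) ✓
  B. 4ⁿ — O(4ⁿ) does not grow strictly slower than h(n)
  C. 2n log(n) — O(n log n) does not grow strictly faster than f(n)
  D. n^(2/3) — O(n^(2/3)) does not grow strictly faster than f(n)

Only option A (2ⁿ) lies strictly between.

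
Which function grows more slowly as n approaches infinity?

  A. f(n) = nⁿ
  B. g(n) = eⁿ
B

f(n) = nⁿ is O(nⁿ), while g(n) = eⁿ is O(eⁿ).
Since O(eⁿ) grows slower than O(nⁿ), g(n) is dominated.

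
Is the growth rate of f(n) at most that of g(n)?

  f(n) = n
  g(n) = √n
False

f(n) = n is O(n), and g(n) = √n is O(√n).
Since O(n) grows faster than O(√n), f(n) = O(g(n)) is false.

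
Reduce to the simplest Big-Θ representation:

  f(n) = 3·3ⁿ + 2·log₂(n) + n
Θ(3ⁿ)

Order the terms by growth rate: 2·log₂(n) ≺ n ≺ 3·3ⁿ.
The fastest-growing term 3·3ⁿ dominates as n → ∞; dropping its constant factor gives Θ(3ⁿ).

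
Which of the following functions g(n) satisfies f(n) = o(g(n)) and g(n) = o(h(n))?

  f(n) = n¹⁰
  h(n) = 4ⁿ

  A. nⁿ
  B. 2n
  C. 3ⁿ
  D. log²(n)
C

We need g(n) with n¹⁰ = o(g(n)) and g(n) = o(4ⁿ), i.e. O(n¹⁰) ≺ g ≺ O(4ⁿ).
Check each option:
  A. nⁿ — O(nⁿ) does not grow strictly slower than h(n)
  B. 2n — O(n) does not grow strictly faster than f(n)
  C. 3ⁿ — O(3ⁿ) is strictly between O(n¹⁰) and O(4ⁿ) ✓
  D. log²(n) — O(log² n) does not grow strictly faster than f(n)

Only option C (3ⁿ) lies strictly between.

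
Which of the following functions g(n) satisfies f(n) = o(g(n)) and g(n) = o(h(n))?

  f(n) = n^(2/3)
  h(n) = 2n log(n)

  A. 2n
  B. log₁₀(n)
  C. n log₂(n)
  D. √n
A

We need g(n) with n^(2/3) = o(g(n)) and g(n) = o(2n log(n)), i.e. O(n^(2/3)) ≺ g ≺ O(n log n).
Check each option:
  A. 2n — O(n) is strictly between O(n^(2/3)) and O(n log n) ✓
  B. log₁₀(n) — O(log n) does not grow strictly faster than f(n)
  C. n log₂(n) — O(n log n) does not grow strictly slower than h(n)
  D. √n — O(√n) does not grow strictly faster than f(n)

Only option A (2n) lies strictly between.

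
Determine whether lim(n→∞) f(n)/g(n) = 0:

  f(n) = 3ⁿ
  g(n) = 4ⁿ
True

f(n) = 3ⁿ is O(3ⁿ), and g(n) = 4ⁿ is O(4ⁿ).
Since O(3ⁿ) grows strictly slower than O(4ⁿ), f(n) = o(g(n)) is true.
This means lim(n→∞) f(n)/g(n) = 0.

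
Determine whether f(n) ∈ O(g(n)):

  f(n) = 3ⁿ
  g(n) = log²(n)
False

f(n) = 3ⁿ is O(3ⁿ), and g(n) = log²(n) is O(log² n).
Since O(3ⁿ) grows faster than O(log² n), f(n) = O(g(n)) is false.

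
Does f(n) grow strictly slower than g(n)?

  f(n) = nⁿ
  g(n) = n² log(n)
False

f(n) = nⁿ is O(nⁿ), and g(n) = n² log(n) is O(n² log n).
Since O(nⁿ) grows faster than or equal to O(n² log n), f(n) = o(g(n)) is false.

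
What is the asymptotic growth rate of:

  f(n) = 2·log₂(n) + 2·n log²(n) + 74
Θ(n log² n)

Order the terms by growth rate: 74 ≺ 2·log₂(n) ≺ 2·n log²(n).
The fastest-growing term 2·n log²(n) dominates as n → ∞; dropping its constant factor gives Θ(n log² n).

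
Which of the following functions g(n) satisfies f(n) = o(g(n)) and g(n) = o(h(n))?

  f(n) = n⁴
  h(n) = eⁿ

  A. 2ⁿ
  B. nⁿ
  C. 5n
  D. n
A

We need g(n) with n⁴ = o(g(n)) and g(n) = o(eⁿ), i.e. O(n⁴) ≺ g ≺ O(eⁿ).
Check each option:
  A. 2ⁿ — O(2ⁿ) is strictly between O(n⁴) and O(eⁿ) ✓
  B. nⁿ — O(nⁿ) does not grow strictly slower than h(n)
  C. 5n — O(n) does not grow strictly faster than f(n)
  D. n — O(n) does not grow strictly faster than f(n)

Only option A (2ⁿ) lies strictly between.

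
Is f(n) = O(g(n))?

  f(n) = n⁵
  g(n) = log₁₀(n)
False

f(n) = n⁵ is O(n⁵), and g(n) = log₁₀(n) is O(log n).
Since O(n⁵) grows faster than O(log n), f(n) = O(g(n)) is false.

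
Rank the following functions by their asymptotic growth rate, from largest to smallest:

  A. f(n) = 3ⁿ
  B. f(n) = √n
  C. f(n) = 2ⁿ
A > C > B

Comparing growth rates:
A = 3ⁿ is O(3ⁿ)
C = 2ⁿ is O(2ⁿ)
B = √n is O(√n)

Therefore, the order from fastest to slowest is: A > C > B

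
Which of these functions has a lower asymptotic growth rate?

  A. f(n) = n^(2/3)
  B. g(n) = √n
B

f(n) = n^(2/3) is O(n^(2/3)), while g(n) = √n is O(√n).
Since O(√n) grows slower than O(n^(2/3)), g(n) is dominated.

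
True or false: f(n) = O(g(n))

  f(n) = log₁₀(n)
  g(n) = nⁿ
True

f(n) = log₁₀(n) is O(log n), and g(n) = nⁿ is O(nⁿ).
Since O(log n) ⊆ O(nⁿ) (f grows no faster than g), f(n) = O(g(n)) is true.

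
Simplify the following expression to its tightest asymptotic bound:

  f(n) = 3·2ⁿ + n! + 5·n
Θ(n!)

Order the terms by growth rate: 5·n ≺ 3·2ⁿ ≺ n!.
The fastest-growing term n! dominates as n → ∞; dropping its constant factor gives Θ(n!).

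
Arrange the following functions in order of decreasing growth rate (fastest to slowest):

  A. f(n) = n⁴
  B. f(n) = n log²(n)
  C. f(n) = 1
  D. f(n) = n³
A > D > B > C

Comparing growth rates:
A = n⁴ is O(n⁴)
D = n³ is O(n³)
B = n log²(n) is O(n log² n)
C = 1 is O(1)

Therefore, the order from fastest to slowest is: A > D > B > C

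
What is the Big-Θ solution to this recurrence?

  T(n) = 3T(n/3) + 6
Θ(n)

Master Theorem: a = 3, b = 3, f(n) = 6.
Compute the critical exponent d = log₃(3) = 1.
Compare f(n) = Θ(1) against n^d:
  k = 0 < d = 1, so f(n) = O(n^(d-ε)) — Case 1.
  The recursion cost dominates: T(n) = Θ(n^d) = Θ(n).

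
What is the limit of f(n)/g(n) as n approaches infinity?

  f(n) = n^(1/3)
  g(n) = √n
0

Since n^(1/3) (O(n^(1/3))) grows slower than √n (O(√n)),
the ratio f(n)/g(n) → 0 as n → ∞.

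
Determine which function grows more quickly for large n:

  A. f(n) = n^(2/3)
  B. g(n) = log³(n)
A

f(n) = n^(2/3) is O(n^(2/3)), while g(n) = log³(n) is O(log³ n).
Since O(n^(2/3)) grows faster than O(log³ n), f(n) dominates.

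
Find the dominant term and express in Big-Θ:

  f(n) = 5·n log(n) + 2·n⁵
Θ(n⁵)

Order the terms by growth rate: 5·n log(n) ≺ 2·n⁵.
The fastest-growing term 2·n⁵ dominates as n → ∞; dropping its constant factor gives Θ(n⁵).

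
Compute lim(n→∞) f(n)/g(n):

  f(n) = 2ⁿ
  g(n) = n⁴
∞

Since 2ⁿ (O(2ⁿ)) grows faster than n⁴ (O(n⁴)),
the ratio f(n)/g(n) → ∞ as n → ∞.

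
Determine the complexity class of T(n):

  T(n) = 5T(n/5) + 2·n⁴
Θ(n⁴)

Master Theorem: a = 5, b = 5, f(n) = 2·n⁴.
Compute the critical exponent d = log₅(5) = 1.
Compare f(n) = Θ(n⁴) against n^d:
  k = 4 > d = 1, so f(n) = Ω(n^(d+ε)) — Case 3.
  Regularity: a·(n/b)^4/n^4 = a/b^4 = 5/625 < 1 ✓.
  The top-level work dominates: T(n) = Θ(f(n)) = Θ(n⁴).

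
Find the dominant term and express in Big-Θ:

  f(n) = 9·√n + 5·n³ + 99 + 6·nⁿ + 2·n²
Θ(nⁿ)

Order the terms by growth rate: 99 ≺ 9·√n ≺ 2·n² ≺ 5·n³ ≺ 6·nⁿ.
The fastest-growing term 6·nⁿ dominates as n → ∞; dropping its constant factor gives Θ(nⁿ).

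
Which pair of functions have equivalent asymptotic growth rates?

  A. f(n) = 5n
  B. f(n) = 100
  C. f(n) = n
A and C

Examining each function:
  A. 5n is O(n)
  B. 100 is O(1)
  C. n is O(n)

Functions A and C both have the same complexity class.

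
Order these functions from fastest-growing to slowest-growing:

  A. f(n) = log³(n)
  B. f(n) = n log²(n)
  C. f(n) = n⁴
C > B > A

Comparing growth rates:
C = n⁴ is O(n⁴)
B = n log²(n) is O(n log² n)
A = log³(n) is O(log³ n)

Therefore, the order from fastest to slowest is: C > B > A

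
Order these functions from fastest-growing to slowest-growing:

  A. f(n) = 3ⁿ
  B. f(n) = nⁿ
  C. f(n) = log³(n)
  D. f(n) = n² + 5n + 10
B > A > D > C

Comparing growth rates:
B = nⁿ is O(nⁿ)
A = 3ⁿ is O(3ⁿ)
D = n² + 5n + 10 is O(n²)
C = log³(n) is O(log³ n)

Therefore, the order from fastest to slowest is: B > A > D > C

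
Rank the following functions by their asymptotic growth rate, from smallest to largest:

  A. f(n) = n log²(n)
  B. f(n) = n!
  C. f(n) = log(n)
C < A < B

Comparing growth rates:
C = log(n) is O(log n)
A = n log²(n) is O(n log² n)
B = n! is O(n!)

Therefore, the order from slowest to fastest is: C < A < B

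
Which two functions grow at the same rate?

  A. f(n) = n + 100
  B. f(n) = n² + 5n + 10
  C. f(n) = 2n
A and C

Examining each function:
  A. n + 100 is O(n)
  B. n² + 5n + 10 is O(n²)
  C. 2n is O(n)

Functions A and C both have the same complexity class.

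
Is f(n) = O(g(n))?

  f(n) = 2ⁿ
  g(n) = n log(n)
False

f(n) = 2ⁿ is O(2ⁿ), and g(n) = n log(n) is O(n log n).
Since O(2ⁿ) grows faster than O(n log n), f(n) = O(g(n)) is false.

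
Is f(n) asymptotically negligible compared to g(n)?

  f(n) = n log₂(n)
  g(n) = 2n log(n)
False

f(n) = n log₂(n) is O(n log n), and g(n) = 2n log(n) is O(n log n).
Since they have the same growth rate, f(n) = o(g(n)) is false.
(f = o(g) requires f to grow strictly slower, not equal.)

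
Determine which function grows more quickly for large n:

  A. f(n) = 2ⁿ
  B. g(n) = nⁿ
B

f(n) = 2ⁿ is O(2ⁿ), while g(n) = nⁿ is O(nⁿ).
Since O(nⁿ) grows faster than O(2ⁿ), g(n) dominates.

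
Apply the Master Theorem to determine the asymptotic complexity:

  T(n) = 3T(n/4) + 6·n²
Θ(n²)

Master Theorem: a = 3, b = 4, f(n) = 6·n².
Compute the critical exponent d = log₄(3) = 0.792.
Compare f(n) = Θ(n²) against n^d:
  k = 2 > d = 0.792, so f(n) = Ω(n^(d+ε)) — Case 3.
  Regularity: a·(n/b)^2/n^2 = a/b^2 = 3/16 < 1 ✓.
  The top-level work dominates: T(n) = Θ(f(n)) = Θ(n²).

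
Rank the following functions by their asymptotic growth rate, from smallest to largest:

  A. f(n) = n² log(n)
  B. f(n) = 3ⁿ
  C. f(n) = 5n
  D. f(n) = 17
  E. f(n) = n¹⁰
D < C < A < E < B

Comparing growth rates:
D = 17 is O(1)
C = 5n is O(n)
A = n² log(n) is O(n² log n)
E = n¹⁰ is O(n¹⁰)
B = 3ⁿ is O(3ⁿ)

Therefore, the order from slowest to fastest is: D < C < A < E < B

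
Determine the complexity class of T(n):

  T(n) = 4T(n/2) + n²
Θ(n² log n)

Master Theorem: a = 4, b = 2, f(n) = n².
Compute the critical exponent d = log₂(4) = 2.
Compare f(n) = Θ(n²) against n^d:
  k = 2 = d, so f(n) = Θ(n^d) — Case 2.
  Work is balanced across levels: T(n) = Θ(n^d log n) = Θ(n² log n).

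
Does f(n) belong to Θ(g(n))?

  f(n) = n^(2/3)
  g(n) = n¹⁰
False

f(n) = n^(2/3) is O(n^(2/3)), and g(n) = n¹⁰ is O(n¹⁰).
Since they have different growth rates, f(n) = Θ(g(n)) is false.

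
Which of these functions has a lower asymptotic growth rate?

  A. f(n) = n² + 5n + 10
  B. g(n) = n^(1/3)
B

f(n) = n² + 5n + 10 is O(n²), while g(n) = n^(1/3) is O(n^(1/3)).
Since O(n^(1/3)) grows slower than O(n²), g(n) is dominated.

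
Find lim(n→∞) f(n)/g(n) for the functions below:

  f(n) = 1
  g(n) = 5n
0

Since 1 (O(1)) grows slower than 5n (O(n)),
the ratio f(n)/g(n) → 0 as n → ∞.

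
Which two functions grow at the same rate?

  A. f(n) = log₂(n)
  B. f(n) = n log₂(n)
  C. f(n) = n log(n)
B and C

Examining each function:
  A. log₂(n) is O(log n)
  B. n log₂(n) is O(n log n)
  C. n log(n) is O(n log n)

Functions B and C both have the same complexity class.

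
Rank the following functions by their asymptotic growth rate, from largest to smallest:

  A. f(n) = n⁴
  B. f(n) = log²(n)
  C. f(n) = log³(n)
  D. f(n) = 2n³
A > D > C > B

Comparing growth rates:
A = n⁴ is O(n⁴)
D = 2n³ is O(n³)
C = log³(n) is O(log³ n)
B = log²(n) is O(log² n)

Therefore, the order from fastest to slowest is: A > D > C > B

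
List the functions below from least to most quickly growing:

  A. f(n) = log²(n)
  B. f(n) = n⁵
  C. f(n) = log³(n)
A < C < B

Comparing growth rates:
A = log²(n) is O(log² n)
C = log³(n) is O(log³ n)
B = n⁵ is O(n⁵)

Therefore, the order from slowest to fastest is: A < C < B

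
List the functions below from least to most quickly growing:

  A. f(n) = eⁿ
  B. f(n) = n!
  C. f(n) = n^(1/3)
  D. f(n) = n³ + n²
C < D < A < B

Comparing growth rates:
C = n^(1/3) is O(n^(1/3))
D = n³ + n² is O(n³)
A = eⁿ is O(eⁿ)
B = n! is O(n!)

Therefore, the order from slowest to fastest is: C < D < A < B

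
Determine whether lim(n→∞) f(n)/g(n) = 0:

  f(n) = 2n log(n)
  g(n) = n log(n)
False

f(n) = 2n log(n) is O(n log n), and g(n) = n log(n) is O(n log n).
Since they have the same growth rate, f(n) = o(g(n)) is false.
(f = o(g) requires f to grow strictly slower, not equal.)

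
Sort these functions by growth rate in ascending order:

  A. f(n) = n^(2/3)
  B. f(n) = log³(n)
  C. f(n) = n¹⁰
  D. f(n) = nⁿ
B < A < C < D

Comparing growth rates:
B = log³(n) is O(log³ n)
A = n^(2/3) is O(n^(2/3))
C = n¹⁰ is O(n¹⁰)
D = nⁿ is O(nⁿ)

Therefore, the order from slowest to fastest is: B < A < C < D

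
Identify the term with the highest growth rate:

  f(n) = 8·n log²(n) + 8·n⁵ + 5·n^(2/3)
8·n⁵

Looking at each term:
  - 8·n log²(n) is O(n log² n)
  - 8·n⁵ is O(n⁵)
  - 5·n^(2/3) is O(n^(2/3))

The term 8·n⁵ (O(n⁵)) grows fastest and dominates all others.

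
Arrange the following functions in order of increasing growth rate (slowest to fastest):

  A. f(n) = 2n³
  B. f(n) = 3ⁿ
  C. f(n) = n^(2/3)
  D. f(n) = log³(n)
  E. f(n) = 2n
D < C < E < A < B

Comparing growth rates:
D = log³(n) is O(log³ n)
C = n^(2/3) is O(n^(2/3))
E = 2n is O(n)
A = 2n³ is O(n³)
B = 3ⁿ is O(3ⁿ)

Therefore, the order from slowest to fastest is: D < C < E < A < B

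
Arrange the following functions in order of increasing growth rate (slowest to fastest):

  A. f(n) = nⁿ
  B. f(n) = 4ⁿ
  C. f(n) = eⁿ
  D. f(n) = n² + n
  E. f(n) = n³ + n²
D < E < C < B < A

Comparing growth rates:
D = n² + n is O(n²)
E = n³ + n² is O(n³)
C = eⁿ is O(eⁿ)
B = 4ⁿ is O(4ⁿ)
A = nⁿ is O(nⁿ)

Therefore, the order from slowest to fastest is: D < E < C < B < A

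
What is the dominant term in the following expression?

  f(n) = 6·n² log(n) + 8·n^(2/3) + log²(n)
6·n² log(n)

Looking at each term:
  - 6·n² log(n) is O(n² log n)
  - 8·n^(2/3) is O(n^(2/3))
  - log²(n) is O(log² n)

The term 6·n² log(n) (O(n² log n)) grows fastest and dominates all others.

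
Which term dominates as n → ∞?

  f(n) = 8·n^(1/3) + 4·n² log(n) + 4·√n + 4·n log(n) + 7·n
4·n² log(n)

Looking at each term:
  - 8·n^(1/3) is O(n^(1/3))
  - 4·n² log(n) is O(n² log n)
  - 4·√n is O(√n)
  - 4·n log(n) is O(n log n)
  - 7·n is O(n)

The term 4·n² log(n) (O(n² log n)) grows fastest and dominates all others.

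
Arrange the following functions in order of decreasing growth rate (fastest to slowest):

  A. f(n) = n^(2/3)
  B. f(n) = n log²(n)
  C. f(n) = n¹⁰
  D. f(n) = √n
C > B > A > D

Comparing growth rates:
C = n¹⁰ is O(n¹⁰)
B = n log²(n) is O(n log² n)
A = n^(2/3) is O(n^(2/3))
D = √n is O(√n)

Therefore, the order from fastest to slowest is: C > B > A > D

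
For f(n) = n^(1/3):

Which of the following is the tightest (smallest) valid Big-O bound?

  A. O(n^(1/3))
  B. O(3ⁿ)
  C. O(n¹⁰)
A

f(n) = n^(1/3) is O(n^(1/3)).
All listed options are valid Big-O bounds (upper bounds),
but O(n^(1/3)) is the tightest (smallest valid bound).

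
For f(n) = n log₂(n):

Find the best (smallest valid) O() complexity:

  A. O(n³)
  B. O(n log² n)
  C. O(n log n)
C

f(n) = n log₂(n) is O(n log n).
All listed options are valid Big-O bounds (upper bounds),
but O(n log n) is the tightest (smallest valid bound).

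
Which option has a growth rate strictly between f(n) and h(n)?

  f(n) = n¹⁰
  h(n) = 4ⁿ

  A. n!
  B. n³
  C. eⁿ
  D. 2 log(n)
C

We need g(n) with n¹⁰ = o(g(n)) and g(n) = o(4ⁿ), i.e. O(n¹⁰) ≺ g ≺ O(4ⁿ).
Check each option:
  A. n! — O(n!) does not grow strictly slower than h(n)
  B. n³ — O(n³) does not grow strictly faster than f(n)
  C. eⁿ — O(eⁿ) is strictly between O(n¹⁰) and O(4ⁿ) ✓
  D. 2 log(n) — O(log n) does not grow strictly faster than f(n)

Only option C (eⁿ) lies strictly between.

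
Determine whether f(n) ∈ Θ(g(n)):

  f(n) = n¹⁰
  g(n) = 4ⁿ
False

f(n) = n¹⁰ is O(n¹⁰), and g(n) = 4ⁿ is O(4ⁿ).
Since they have different growth rates, f(n) = Θ(g(n)) is false.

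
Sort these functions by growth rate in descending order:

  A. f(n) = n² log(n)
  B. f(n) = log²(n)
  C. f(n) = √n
A > C > B

Comparing growth rates:
A = n² log(n) is O(n² log n)
C = √n is O(√n)
B = log²(n) is O(log² n)

Therefore, the order from fastest to slowest is: A > C > B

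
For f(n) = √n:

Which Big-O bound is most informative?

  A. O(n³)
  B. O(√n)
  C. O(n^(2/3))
B

f(n) = √n is O(√n).
All listed options are valid Big-O bounds (upper bounds),
but O(√n) is the tightest (smallest valid bound).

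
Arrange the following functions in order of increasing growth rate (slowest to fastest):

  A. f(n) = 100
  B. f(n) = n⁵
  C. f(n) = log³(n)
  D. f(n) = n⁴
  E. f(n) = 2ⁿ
A < C < D < B < E

Comparing growth rates:
A = 100 is O(1)
C = log³(n) is O(log³ n)
D = n⁴ is O(n⁴)
B = n⁵ is O(n⁵)
E = 2ⁿ is O(2ⁿ)

Therefore, the order from slowest to fastest is: A < C < D < B < E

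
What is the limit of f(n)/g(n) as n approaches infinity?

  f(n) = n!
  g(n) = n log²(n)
∞

Since n! (O(n!)) grows faster than n log²(n) (O(n log² n)),
the ratio f(n)/g(n) → ∞ as n → ∞.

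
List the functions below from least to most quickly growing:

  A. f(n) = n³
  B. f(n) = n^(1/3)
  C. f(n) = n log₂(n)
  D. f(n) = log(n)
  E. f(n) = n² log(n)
D < B < C < E < A

Comparing growth rates:
D = log(n) is O(log n)
B = n^(1/3) is O(n^(1/3))
C = n log₂(n) is O(n log n)
E = n² log(n) is O(n² log n)
A = n³ is O(n³)

Therefore, the order from slowest to fastest is: D < B < C < E < A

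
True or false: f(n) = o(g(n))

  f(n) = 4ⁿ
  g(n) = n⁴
False

f(n) = 4ⁿ is O(4ⁿ), and g(n) = n⁴ is O(n⁴).
Since O(4ⁿ) grows faster than or equal to O(n⁴), f(n) = o(g(n)) is false.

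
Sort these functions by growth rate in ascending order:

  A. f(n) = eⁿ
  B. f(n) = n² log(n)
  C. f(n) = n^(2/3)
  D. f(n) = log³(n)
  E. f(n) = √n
D < E < C < B < A

Comparing growth rates:
D = log³(n) is O(log³ n)
E = √n is O(√n)
C = n^(2/3) is O(n^(2/3))
B = n² log(n) is O(n² log n)
A = eⁿ is O(eⁿ)

Therefore, the order from slowest to fastest is: D < E < C < B < A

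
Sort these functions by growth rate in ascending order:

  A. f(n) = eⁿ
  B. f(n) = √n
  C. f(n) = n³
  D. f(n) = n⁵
B < C < D < A

Comparing growth rates:
B = √n is O(√n)
C = n³ is O(n³)
D = n⁵ is O(n⁵)
A = eⁿ is O(eⁿ)

Therefore, the order from slowest to fastest is: B < C < D < A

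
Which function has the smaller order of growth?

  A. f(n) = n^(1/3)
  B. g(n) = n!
A

f(n) = n^(1/3) is O(n^(1/3)), while g(n) = n! is O(n!).
Since O(n^(1/3)) grows slower than O(n!), f(n) is dominated.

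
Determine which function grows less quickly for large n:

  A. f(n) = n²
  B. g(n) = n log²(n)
B

f(n) = n² is O(n²), while g(n) = n log²(n) is O(n log² n).
Since O(n log² n) grows slower than O(n²), g(n) is dominated.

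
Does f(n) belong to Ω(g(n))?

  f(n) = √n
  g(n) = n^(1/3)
True

f(n) = √n is O(√n), and g(n) = n^(1/3) is O(n^(1/3)).
Since O(√n) grows at least as fast as O(n^(1/3)), f(n) = Ω(g(n)) is true.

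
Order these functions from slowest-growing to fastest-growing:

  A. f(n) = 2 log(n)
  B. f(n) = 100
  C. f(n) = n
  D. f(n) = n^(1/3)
B < A < D < C

Comparing growth rates:
B = 100 is O(1)
A = 2 log(n) is O(log n)
D = n^(1/3) is O(n^(1/3))
C = n is O(n)

Therefore, the order from slowest to fastest is: B < A < D < C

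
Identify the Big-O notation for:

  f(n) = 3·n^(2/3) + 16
O(n^(2/3))

The dominant term in 3·n^(2/3) + 16 is 3·n^(2/3), which is Θ(n^(2/3)).
Lower-order terms (16) are asymptotically negligible.
Constants are absorbed, so the tightest bound is O(n^(2/3)).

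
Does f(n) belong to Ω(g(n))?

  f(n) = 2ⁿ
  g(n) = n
True

f(n) = 2ⁿ is O(2ⁿ), and g(n) = n is O(n).
Since O(2ⁿ) grows at least as fast as O(n), f(n) = Ω(g(n)) is true.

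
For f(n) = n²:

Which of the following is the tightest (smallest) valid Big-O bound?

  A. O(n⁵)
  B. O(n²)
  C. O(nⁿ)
B

f(n) = n² is O(n²).
All listed options are valid Big-O bounds (upper bounds),
but O(n²) is the tightest (smallest valid bound).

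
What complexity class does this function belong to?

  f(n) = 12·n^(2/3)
O(n^(2/3))

The dominant term in 12·n^(2/3) is 12·n^(2/3), which is Θ(n^(2/3)).
Constants are absorbed, so the tightest bound is O(n^(2/3)).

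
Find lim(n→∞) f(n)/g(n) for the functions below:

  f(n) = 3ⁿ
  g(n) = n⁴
∞

Since 3ⁿ (O(3ⁿ)) grows faster than n⁴ (O(n⁴)),
the ratio f(n)/g(n) → ∞ as n → ∞.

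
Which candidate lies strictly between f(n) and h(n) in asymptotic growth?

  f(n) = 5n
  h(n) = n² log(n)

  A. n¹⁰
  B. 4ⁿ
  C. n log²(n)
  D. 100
C

We need g(n) with 5n = o(g(n)) and g(n) = o(n² log(n)), i.e. O(n) ≺ g ≺ O(n² log n).
Check each option:
  A. n¹⁰ — O(n¹⁰) does not grow strictly slower than h(n)
  B. 4ⁿ — O(4ⁿ) does not grow strictly slower than h(n)
  C. n log²(n) — O(n log² n) is strictly between O(n) and O(n² log n) ✓
  D. 100 — O(1) does not grow strictly faster than f(n)

Only option C (n log²(n)) lies strictly between.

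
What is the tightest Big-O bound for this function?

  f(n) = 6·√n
O(√n)

The dominant term in 6·√n is 6·√n, which is Θ(√n).
Constants are absorbed, so the tightest bound is O(√n).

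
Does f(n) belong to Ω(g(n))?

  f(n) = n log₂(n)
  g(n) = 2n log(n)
True

f(n) = n log₂(n) and g(n) = 2n log(n) are both O(n log n).
Big-Ω permits equal growth rates (f ≥ c·g for some c > 0), so f(n) = Ω(g(n)) is true.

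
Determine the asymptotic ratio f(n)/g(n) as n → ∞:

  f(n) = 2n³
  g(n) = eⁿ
0

Since 2n³ (O(n³)) grows slower than eⁿ (O(eⁿ)),
the ratio f(n)/g(n) → 0 as n → ∞.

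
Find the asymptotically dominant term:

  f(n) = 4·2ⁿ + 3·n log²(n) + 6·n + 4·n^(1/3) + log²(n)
4·2ⁿ

Looking at each term:
  - 4·2ⁿ is O(2ⁿ)
  - 3·n log²(n) is O(n log² n)
  - 6·n is O(n)
  - 4·n^(1/3) is O(n^(1/3))
  - log²(n) is O(log² n)

The term 4·2ⁿ (O(2ⁿ)) grows fastest and dominates all others.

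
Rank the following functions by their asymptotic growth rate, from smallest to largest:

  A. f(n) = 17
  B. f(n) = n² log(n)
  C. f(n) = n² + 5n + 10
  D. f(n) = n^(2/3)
A < D < C < B

Comparing growth rates:
A = 17 is O(1)
D = n^(2/3) is O(n^(2/3))
C = n² + 5n + 10 is O(n²)
B = n² log(n) is O(n² log n)

Therefore, the order from slowest to fastest is: A < D < C < B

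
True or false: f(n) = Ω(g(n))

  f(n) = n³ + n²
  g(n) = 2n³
True

f(n) = n³ + n² and g(n) = 2n³ are both O(n³).
Big-Ω permits equal growth rates (f ≥ c·g for some c > 0), so f(n) = Ω(g(n)) is true.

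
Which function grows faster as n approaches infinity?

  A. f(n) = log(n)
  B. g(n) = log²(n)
B

f(n) = log(n) is O(log n), while g(n) = log²(n) is O(log² n).
Since O(log² n) grows faster than O(log n), g(n) dominates.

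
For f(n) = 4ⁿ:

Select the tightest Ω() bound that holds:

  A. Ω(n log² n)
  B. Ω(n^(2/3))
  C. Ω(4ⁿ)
C

f(n) = 4ⁿ is Ω(4ⁿ).
All listed options are valid Big-Ω bounds (lower bounds),
but Ω(4ⁿ) is the tightest (largest valid bound).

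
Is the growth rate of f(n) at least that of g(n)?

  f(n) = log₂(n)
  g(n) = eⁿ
False

f(n) = log₂(n) is O(log n), and g(n) = eⁿ is O(eⁿ).
Since O(log n) grows slower than O(eⁿ), f(n) = Ω(g(n)) is false.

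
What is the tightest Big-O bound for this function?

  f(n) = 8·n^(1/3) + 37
O(n^(1/3))

The dominant term in 8·n^(1/3) + 37 is 8·n^(1/3), which is Θ(n^(1/3)).
Lower-order terms (37) are asymptotically negligible.
Constants are absorbed, so the tightest bound is O(n^(1/3)).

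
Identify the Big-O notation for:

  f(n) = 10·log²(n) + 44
O(log² n)

The dominant term in 10·log²(n) + 44 is 10·log²(n), which is Θ(log² n).
Lower-order terms (44) are asymptotically negligible.
Constants are absorbed, so the tightest bound is O(log² n).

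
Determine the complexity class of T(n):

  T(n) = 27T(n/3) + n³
Θ(n³ log n)

Master Theorem: a = 27, b = 3, f(n) = n³.
Compute the critical exponent d = log₃(27) = 3.
Compare f(n) = Θ(n³) against n^d:
  k = 3 = d, so f(n) = Θ(n^d) — Case 2.
  Work is balanced across levels: T(n) = Θ(n^d log n) = Θ(n³ log n).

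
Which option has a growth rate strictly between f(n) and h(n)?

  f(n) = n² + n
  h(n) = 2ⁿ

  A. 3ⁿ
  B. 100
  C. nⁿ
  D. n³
D

We need g(n) with n² + n = o(g(n)) and g(n) = o(2ⁿ), i.e. O(n²) ≺ g ≺ O(2ⁿ).
Check each option:
  A. 3ⁿ — O(3ⁿ) does not grow strictly slower than h(n)
  B. 100 — O(1) does not grow strictly faster than f(n)
  C. nⁿ — O(nⁿ) does not grow strictly slower than h(n)
  D. n³ — O(n³) is strictly between O(n²) and O(2ⁿ) ✓

Only option D (n³) lies strictly between.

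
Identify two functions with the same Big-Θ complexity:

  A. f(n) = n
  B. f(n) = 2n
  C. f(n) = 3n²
A and B

Examining each function:
  A. n is O(n)
  B. 2n is O(n)
  C. 3n² is O(n²)

Functions A and B both have the same complexity class.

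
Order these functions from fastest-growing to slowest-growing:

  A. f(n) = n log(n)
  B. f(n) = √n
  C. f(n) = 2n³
C > A > B

Comparing growth rates:
C = 2n³ is O(n³)
A = n log(n) is O(n log n)
B = √n is O(√n)

Therefore, the order from fastest to slowest is: C > A > B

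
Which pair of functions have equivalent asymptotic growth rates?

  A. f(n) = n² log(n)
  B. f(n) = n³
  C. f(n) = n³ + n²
B and C

Examining each function:
  A. n² log(n) is O(n² log n)
  B. n³ is O(n³)
  C. n³ + n² is O(n³)

Functions B and C both have the same complexity class.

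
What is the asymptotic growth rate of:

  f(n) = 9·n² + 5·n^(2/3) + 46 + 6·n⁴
Θ(n⁴)

Order the terms by growth rate: 46 ≺ 5·n^(2/3) ≺ 9·n² ≺ 6·n⁴.
The fastest-growing term 6·n⁴ dominates as n → ∞; dropping its constant factor gives Θ(n⁴).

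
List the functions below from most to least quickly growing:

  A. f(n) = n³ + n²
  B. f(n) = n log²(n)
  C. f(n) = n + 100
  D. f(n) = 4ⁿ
D > A > B > C

Comparing growth rates:
D = 4ⁿ is O(4ⁿ)
A = n³ + n² is O(n³)
B = n log²(n) is O(n log² n)
C = n + 100 is O(n)

Therefore, the order from fastest to slowest is: D > A > B > C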